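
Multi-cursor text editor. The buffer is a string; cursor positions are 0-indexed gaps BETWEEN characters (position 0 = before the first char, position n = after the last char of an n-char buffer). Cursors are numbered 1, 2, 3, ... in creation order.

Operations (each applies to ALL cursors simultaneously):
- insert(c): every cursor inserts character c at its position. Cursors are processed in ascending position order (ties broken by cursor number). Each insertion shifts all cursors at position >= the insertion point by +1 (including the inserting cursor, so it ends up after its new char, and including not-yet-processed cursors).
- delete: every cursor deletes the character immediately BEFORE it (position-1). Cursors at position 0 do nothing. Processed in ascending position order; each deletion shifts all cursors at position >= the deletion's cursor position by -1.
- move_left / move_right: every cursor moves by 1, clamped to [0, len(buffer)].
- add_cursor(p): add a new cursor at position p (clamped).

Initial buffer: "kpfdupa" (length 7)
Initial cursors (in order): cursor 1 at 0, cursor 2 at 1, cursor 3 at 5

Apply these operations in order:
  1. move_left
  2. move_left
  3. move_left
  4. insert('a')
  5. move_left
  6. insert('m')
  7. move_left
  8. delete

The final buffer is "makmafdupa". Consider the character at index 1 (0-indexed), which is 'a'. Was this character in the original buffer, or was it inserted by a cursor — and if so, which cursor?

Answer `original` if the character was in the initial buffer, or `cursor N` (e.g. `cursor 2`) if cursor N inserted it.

After op 1 (move_left): buffer="kpfdupa" (len 7), cursors c1@0 c2@0 c3@4, authorship .......
After op 2 (move_left): buffer="kpfdupa" (len 7), cursors c1@0 c2@0 c3@3, authorship .......
After op 3 (move_left): buffer="kpfdupa" (len 7), cursors c1@0 c2@0 c3@2, authorship .......
After op 4 (insert('a')): buffer="aakpafdupa" (len 10), cursors c1@2 c2@2 c3@5, authorship 12..3.....
After op 5 (move_left): buffer="aakpafdupa" (len 10), cursors c1@1 c2@1 c3@4, authorship 12..3.....
After op 6 (insert('m')): buffer="ammakpmafdupa" (len 13), cursors c1@3 c2@3 c3@7, authorship 1122..33.....
After op 7 (move_left): buffer="ammakpmafdupa" (len 13), cursors c1@2 c2@2 c3@6, authorship 1122..33.....
After op 8 (delete): buffer="makmafdupa" (len 10), cursors c1@0 c2@0 c3@3, authorship 22.33.....
Authorship (.=original, N=cursor N): 2 2 . 3 3 . . . . .
Index 1: author = 2

Answer: cursor 2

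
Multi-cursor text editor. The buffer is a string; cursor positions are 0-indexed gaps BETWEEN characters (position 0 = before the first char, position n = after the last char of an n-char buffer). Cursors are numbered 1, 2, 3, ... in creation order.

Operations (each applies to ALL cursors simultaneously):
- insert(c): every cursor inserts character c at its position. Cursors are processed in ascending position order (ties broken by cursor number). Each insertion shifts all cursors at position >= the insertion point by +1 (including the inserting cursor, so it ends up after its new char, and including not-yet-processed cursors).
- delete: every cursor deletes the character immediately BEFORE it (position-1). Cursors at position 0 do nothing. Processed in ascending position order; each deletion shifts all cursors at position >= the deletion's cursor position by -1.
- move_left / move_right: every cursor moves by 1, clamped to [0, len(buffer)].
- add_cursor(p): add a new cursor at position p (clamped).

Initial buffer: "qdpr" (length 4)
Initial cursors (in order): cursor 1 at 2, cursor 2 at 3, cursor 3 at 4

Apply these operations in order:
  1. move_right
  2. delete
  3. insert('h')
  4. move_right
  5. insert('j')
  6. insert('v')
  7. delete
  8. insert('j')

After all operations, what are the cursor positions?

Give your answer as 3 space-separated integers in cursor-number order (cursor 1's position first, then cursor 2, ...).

Answer: 10 10 10

Derivation:
After op 1 (move_right): buffer="qdpr" (len 4), cursors c1@3 c2@4 c3@4, authorship ....
After op 2 (delete): buffer="q" (len 1), cursors c1@1 c2@1 c3@1, authorship .
After op 3 (insert('h')): buffer="qhhh" (len 4), cursors c1@4 c2@4 c3@4, authorship .123
After op 4 (move_right): buffer="qhhh" (len 4), cursors c1@4 c2@4 c3@4, authorship .123
After op 5 (insert('j')): buffer="qhhhjjj" (len 7), cursors c1@7 c2@7 c3@7, authorship .123123
After op 6 (insert('v')): buffer="qhhhjjjvvv" (len 10), cursors c1@10 c2@10 c3@10, authorship .123123123
After op 7 (delete): buffer="qhhhjjj" (len 7), cursors c1@7 c2@7 c3@7, authorship .123123
After op 8 (insert('j')): buffer="qhhhjjjjjj" (len 10), cursors c1@10 c2@10 c3@10, authorship .123123123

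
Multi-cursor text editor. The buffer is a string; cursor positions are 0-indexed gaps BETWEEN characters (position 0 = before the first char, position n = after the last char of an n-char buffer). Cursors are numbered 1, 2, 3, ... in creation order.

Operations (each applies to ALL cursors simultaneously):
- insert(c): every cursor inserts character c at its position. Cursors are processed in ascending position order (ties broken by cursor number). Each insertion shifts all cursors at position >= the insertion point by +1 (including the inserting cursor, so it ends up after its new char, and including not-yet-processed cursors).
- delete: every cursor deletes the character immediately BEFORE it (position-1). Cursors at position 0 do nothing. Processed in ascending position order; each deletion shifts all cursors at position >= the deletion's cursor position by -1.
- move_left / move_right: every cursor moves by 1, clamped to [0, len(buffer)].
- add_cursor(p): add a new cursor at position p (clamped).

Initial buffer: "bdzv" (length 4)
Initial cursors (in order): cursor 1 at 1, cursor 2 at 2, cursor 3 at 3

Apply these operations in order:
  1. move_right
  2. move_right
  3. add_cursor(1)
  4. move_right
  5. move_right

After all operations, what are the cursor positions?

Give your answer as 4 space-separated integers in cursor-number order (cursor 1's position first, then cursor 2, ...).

Answer: 4 4 4 3

Derivation:
After op 1 (move_right): buffer="bdzv" (len 4), cursors c1@2 c2@3 c3@4, authorship ....
After op 2 (move_right): buffer="bdzv" (len 4), cursors c1@3 c2@4 c3@4, authorship ....
After op 3 (add_cursor(1)): buffer="bdzv" (len 4), cursors c4@1 c1@3 c2@4 c3@4, authorship ....
After op 4 (move_right): buffer="bdzv" (len 4), cursors c4@2 c1@4 c2@4 c3@4, authorship ....
After op 5 (move_right): buffer="bdzv" (len 4), cursors c4@3 c1@4 c2@4 c3@4, authorship ....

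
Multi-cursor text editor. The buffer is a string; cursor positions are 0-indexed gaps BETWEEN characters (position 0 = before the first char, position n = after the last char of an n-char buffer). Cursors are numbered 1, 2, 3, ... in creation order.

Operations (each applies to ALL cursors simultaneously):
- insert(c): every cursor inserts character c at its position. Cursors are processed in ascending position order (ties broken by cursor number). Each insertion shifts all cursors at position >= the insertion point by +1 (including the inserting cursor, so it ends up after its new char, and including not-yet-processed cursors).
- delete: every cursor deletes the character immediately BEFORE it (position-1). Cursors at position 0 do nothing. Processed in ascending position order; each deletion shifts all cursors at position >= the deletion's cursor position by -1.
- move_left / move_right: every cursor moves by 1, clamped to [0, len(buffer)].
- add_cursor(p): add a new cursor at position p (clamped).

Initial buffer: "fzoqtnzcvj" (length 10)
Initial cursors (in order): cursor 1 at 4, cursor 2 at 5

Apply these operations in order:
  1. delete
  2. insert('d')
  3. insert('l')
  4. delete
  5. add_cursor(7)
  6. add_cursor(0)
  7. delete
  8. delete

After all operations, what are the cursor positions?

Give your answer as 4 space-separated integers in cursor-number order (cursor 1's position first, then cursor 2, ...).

After op 1 (delete): buffer="fzonzcvj" (len 8), cursors c1@3 c2@3, authorship ........
After op 2 (insert('d')): buffer="fzoddnzcvj" (len 10), cursors c1@5 c2@5, authorship ...12.....
After op 3 (insert('l')): buffer="fzoddllnzcvj" (len 12), cursors c1@7 c2@7, authorship ...1212.....
After op 4 (delete): buffer="fzoddnzcvj" (len 10), cursors c1@5 c2@5, authorship ...12.....
After op 5 (add_cursor(7)): buffer="fzoddnzcvj" (len 10), cursors c1@5 c2@5 c3@7, authorship ...12.....
After op 6 (add_cursor(0)): buffer="fzoddnzcvj" (len 10), cursors c4@0 c1@5 c2@5 c3@7, authorship ...12.....
After op 7 (delete): buffer="fzoncvj" (len 7), cursors c4@0 c1@3 c2@3 c3@4, authorship .......
After op 8 (delete): buffer="fcvj" (len 4), cursors c4@0 c1@1 c2@1 c3@1, authorship ....

Answer: 1 1 1 0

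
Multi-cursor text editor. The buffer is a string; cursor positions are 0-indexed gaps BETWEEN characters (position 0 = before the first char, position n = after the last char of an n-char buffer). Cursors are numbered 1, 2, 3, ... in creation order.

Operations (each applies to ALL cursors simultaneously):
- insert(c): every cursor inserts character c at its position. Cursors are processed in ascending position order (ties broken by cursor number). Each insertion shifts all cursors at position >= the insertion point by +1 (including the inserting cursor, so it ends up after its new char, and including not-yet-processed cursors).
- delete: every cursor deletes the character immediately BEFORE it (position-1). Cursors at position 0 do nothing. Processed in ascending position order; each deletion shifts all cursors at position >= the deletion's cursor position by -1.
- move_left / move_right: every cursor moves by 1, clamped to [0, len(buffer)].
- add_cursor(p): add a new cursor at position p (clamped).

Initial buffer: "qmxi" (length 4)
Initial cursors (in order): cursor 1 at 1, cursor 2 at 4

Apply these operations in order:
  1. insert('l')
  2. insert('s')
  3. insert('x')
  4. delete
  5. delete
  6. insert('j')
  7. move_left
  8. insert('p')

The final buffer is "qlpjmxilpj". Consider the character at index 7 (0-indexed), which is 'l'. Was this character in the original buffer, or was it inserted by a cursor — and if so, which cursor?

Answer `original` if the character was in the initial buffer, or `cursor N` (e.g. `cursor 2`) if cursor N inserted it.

After op 1 (insert('l')): buffer="qlmxil" (len 6), cursors c1@2 c2@6, authorship .1...2
After op 2 (insert('s')): buffer="qlsmxils" (len 8), cursors c1@3 c2@8, authorship .11...22
After op 3 (insert('x')): buffer="qlsxmxilsx" (len 10), cursors c1@4 c2@10, authorship .111...222
After op 4 (delete): buffer="qlsmxils" (len 8), cursors c1@3 c2@8, authorship .11...22
After op 5 (delete): buffer="qlmxil" (len 6), cursors c1@2 c2@6, authorship .1...2
After op 6 (insert('j')): buffer="qljmxilj" (len 8), cursors c1@3 c2@8, authorship .11...22
After op 7 (move_left): buffer="qljmxilj" (len 8), cursors c1@2 c2@7, authorship .11...22
After op 8 (insert('p')): buffer="qlpjmxilpj" (len 10), cursors c1@3 c2@9, authorship .111...222
Authorship (.=original, N=cursor N): . 1 1 1 . . . 2 2 2
Index 7: author = 2

Answer: cursor 2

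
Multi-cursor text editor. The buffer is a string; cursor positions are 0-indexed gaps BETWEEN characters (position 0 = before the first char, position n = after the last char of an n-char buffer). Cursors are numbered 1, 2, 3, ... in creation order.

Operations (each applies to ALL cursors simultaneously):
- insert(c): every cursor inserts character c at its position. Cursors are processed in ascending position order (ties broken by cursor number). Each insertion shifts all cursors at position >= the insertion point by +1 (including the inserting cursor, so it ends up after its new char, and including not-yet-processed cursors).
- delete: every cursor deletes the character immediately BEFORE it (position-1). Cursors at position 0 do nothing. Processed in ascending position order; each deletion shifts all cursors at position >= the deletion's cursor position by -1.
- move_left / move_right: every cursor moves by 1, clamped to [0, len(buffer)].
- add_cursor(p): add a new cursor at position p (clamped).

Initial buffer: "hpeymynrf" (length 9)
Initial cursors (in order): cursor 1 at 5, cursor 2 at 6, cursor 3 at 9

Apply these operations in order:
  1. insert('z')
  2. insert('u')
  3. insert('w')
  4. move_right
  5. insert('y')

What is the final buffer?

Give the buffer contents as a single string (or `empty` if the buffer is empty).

Answer: hpeymzuwyyzuwnyrfzuwy

Derivation:
After op 1 (insert('z')): buffer="hpeymzyznrfz" (len 12), cursors c1@6 c2@8 c3@12, authorship .....1.2...3
After op 2 (insert('u')): buffer="hpeymzuyzunrfzu" (len 15), cursors c1@7 c2@10 c3@15, authorship .....11.22...33
After op 3 (insert('w')): buffer="hpeymzuwyzuwnrfzuw" (len 18), cursors c1@8 c2@12 c3@18, authorship .....111.222...333
After op 4 (move_right): buffer="hpeymzuwyzuwnrfzuw" (len 18), cursors c1@9 c2@13 c3@18, authorship .....111.222...333
After op 5 (insert('y')): buffer="hpeymzuwyyzuwnyrfzuwy" (len 21), cursors c1@10 c2@15 c3@21, authorship .....111.1222.2..3333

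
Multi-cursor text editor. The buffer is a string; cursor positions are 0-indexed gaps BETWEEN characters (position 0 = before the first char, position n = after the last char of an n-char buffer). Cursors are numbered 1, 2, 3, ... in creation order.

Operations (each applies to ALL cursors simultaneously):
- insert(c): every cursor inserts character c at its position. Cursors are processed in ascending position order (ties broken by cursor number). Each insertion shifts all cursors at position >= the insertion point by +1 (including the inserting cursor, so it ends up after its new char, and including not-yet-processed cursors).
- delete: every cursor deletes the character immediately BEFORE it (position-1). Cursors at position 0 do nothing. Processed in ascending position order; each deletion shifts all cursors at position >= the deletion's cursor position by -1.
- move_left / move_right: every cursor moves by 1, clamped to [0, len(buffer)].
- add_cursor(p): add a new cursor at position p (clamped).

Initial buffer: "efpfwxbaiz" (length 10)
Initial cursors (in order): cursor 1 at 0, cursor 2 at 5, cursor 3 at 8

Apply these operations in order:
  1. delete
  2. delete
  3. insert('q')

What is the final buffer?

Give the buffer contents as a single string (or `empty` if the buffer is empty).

After op 1 (delete): buffer="efpfxbiz" (len 8), cursors c1@0 c2@4 c3@6, authorship ........
After op 2 (delete): buffer="efpxiz" (len 6), cursors c1@0 c2@3 c3@4, authorship ......
After op 3 (insert('q')): buffer="qefpqxqiz" (len 9), cursors c1@1 c2@5 c3@7, authorship 1...2.3..

Answer: qefpqxqiz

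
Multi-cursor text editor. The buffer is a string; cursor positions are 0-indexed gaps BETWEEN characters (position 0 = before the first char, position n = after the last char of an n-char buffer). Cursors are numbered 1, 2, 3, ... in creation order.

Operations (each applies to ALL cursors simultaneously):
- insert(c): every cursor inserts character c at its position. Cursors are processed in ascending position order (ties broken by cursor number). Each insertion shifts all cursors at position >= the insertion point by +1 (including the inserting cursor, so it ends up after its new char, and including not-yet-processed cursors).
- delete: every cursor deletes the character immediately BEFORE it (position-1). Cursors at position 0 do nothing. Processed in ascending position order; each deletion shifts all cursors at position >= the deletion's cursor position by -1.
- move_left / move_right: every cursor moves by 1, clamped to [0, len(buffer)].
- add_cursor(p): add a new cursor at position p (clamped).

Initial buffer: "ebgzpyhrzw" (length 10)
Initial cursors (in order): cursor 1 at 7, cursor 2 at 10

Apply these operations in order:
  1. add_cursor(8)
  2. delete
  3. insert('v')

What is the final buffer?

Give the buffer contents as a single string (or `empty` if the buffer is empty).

Answer: ebgzpyvvzv

Derivation:
After op 1 (add_cursor(8)): buffer="ebgzpyhrzw" (len 10), cursors c1@7 c3@8 c2@10, authorship ..........
After op 2 (delete): buffer="ebgzpyz" (len 7), cursors c1@6 c3@6 c2@7, authorship .......
After op 3 (insert('v')): buffer="ebgzpyvvzv" (len 10), cursors c1@8 c3@8 c2@10, authorship ......13.2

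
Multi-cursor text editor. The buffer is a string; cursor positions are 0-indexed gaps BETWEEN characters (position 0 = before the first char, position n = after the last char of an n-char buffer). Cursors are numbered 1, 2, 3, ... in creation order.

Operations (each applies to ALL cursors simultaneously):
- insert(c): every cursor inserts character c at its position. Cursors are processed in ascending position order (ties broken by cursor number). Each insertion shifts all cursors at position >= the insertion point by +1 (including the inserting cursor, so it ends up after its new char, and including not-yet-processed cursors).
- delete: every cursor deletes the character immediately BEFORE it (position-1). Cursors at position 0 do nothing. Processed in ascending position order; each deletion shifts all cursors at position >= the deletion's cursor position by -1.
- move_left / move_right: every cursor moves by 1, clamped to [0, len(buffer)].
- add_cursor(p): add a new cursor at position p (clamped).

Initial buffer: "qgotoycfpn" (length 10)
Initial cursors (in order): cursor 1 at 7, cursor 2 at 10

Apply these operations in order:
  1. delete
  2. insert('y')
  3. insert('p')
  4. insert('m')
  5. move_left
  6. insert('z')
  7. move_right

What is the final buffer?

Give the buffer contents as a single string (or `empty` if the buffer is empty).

Answer: qgotoyypzmfpypzm

Derivation:
After op 1 (delete): buffer="qgotoyfp" (len 8), cursors c1@6 c2@8, authorship ........
After op 2 (insert('y')): buffer="qgotoyyfpy" (len 10), cursors c1@7 c2@10, authorship ......1..2
After op 3 (insert('p')): buffer="qgotoyypfpyp" (len 12), cursors c1@8 c2@12, authorship ......11..22
After op 4 (insert('m')): buffer="qgotoyypmfpypm" (len 14), cursors c1@9 c2@14, authorship ......111..222
After op 5 (move_left): buffer="qgotoyypmfpypm" (len 14), cursors c1@8 c2@13, authorship ......111..222
After op 6 (insert('z')): buffer="qgotoyypzmfpypzm" (len 16), cursors c1@9 c2@15, authorship ......1111..2222
After op 7 (move_right): buffer="qgotoyypzmfpypzm" (len 16), cursors c1@10 c2@16, authorship ......1111..2222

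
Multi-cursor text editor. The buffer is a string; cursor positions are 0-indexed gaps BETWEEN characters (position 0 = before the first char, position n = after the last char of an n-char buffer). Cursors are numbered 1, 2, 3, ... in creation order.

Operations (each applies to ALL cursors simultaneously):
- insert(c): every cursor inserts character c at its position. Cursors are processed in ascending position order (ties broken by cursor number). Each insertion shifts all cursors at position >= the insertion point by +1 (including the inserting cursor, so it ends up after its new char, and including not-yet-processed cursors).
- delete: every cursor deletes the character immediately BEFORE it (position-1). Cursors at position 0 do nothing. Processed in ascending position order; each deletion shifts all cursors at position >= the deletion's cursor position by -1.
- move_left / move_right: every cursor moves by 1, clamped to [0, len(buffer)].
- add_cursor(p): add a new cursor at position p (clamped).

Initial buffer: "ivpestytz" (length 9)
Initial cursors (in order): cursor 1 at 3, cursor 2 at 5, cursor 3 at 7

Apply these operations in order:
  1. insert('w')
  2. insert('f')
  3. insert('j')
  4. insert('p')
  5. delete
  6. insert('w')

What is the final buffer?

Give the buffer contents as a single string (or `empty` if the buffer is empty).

After op 1 (insert('w')): buffer="ivpweswtywtz" (len 12), cursors c1@4 c2@7 c3@10, authorship ...1..2..3..
After op 2 (insert('f')): buffer="ivpwfeswftywftz" (len 15), cursors c1@5 c2@9 c3@13, authorship ...11..22..33..
After op 3 (insert('j')): buffer="ivpwfjeswfjtywfjtz" (len 18), cursors c1@6 c2@11 c3@16, authorship ...111..222..333..
After op 4 (insert('p')): buffer="ivpwfjpeswfjptywfjptz" (len 21), cursors c1@7 c2@13 c3@19, authorship ...1111..2222..3333..
After op 5 (delete): buffer="ivpwfjeswfjtywfjtz" (len 18), cursors c1@6 c2@11 c3@16, authorship ...111..222..333..
After op 6 (insert('w')): buffer="ivpwfjweswfjwtywfjwtz" (len 21), cursors c1@7 c2@13 c3@19, authorship ...1111..2222..3333..

Answer: ivpwfjweswfjwtywfjwtz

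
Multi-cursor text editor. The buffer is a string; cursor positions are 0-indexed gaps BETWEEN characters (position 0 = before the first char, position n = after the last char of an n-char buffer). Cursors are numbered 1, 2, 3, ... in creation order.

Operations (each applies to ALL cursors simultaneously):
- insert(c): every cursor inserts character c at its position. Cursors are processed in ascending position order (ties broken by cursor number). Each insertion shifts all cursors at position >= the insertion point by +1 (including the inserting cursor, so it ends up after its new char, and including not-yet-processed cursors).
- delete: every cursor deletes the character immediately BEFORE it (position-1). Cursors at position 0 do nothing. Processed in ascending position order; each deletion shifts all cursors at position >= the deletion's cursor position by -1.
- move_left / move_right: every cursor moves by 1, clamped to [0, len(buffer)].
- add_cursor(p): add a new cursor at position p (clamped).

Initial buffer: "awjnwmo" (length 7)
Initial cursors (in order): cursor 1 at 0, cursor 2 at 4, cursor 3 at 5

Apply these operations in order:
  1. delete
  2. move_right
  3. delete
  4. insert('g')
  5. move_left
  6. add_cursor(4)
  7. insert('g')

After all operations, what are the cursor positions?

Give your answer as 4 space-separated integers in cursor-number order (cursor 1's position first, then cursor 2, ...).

Answer: 1 6 6 8

Derivation:
After op 1 (delete): buffer="awjmo" (len 5), cursors c1@0 c2@3 c3@3, authorship .....
After op 2 (move_right): buffer="awjmo" (len 5), cursors c1@1 c2@4 c3@4, authorship .....
After op 3 (delete): buffer="wo" (len 2), cursors c1@0 c2@1 c3@1, authorship ..
After op 4 (insert('g')): buffer="gwggo" (len 5), cursors c1@1 c2@4 c3@4, authorship 1.23.
After op 5 (move_left): buffer="gwggo" (len 5), cursors c1@0 c2@3 c3@3, authorship 1.23.
After op 6 (add_cursor(4)): buffer="gwggo" (len 5), cursors c1@0 c2@3 c3@3 c4@4, authorship 1.23.
After op 7 (insert('g')): buffer="ggwgggggo" (len 9), cursors c1@1 c2@6 c3@6 c4@8, authorship 11.22334.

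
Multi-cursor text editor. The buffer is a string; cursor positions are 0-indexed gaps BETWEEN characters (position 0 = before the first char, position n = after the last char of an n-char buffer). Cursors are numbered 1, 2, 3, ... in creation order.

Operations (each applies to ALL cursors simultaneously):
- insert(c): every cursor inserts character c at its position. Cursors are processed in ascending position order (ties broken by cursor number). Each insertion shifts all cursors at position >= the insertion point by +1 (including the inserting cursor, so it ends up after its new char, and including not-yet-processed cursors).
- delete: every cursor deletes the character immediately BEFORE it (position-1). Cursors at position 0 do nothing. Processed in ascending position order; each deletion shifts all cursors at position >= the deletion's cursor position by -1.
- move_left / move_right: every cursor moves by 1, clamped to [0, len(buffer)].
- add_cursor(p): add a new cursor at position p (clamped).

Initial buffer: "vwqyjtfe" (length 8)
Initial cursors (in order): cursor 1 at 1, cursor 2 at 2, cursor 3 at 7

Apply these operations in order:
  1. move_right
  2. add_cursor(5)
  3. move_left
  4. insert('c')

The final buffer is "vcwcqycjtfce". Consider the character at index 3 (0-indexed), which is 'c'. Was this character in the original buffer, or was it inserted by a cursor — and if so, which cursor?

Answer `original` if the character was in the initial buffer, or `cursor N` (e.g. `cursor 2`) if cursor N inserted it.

After op 1 (move_right): buffer="vwqyjtfe" (len 8), cursors c1@2 c2@3 c3@8, authorship ........
After op 2 (add_cursor(5)): buffer="vwqyjtfe" (len 8), cursors c1@2 c2@3 c4@5 c3@8, authorship ........
After op 3 (move_left): buffer="vwqyjtfe" (len 8), cursors c1@1 c2@2 c4@4 c3@7, authorship ........
After op 4 (insert('c')): buffer="vcwcqycjtfce" (len 12), cursors c1@2 c2@4 c4@7 c3@11, authorship .1.2..4...3.
Authorship (.=original, N=cursor N): . 1 . 2 . . 4 . . . 3 .
Index 3: author = 2

Answer: cursor 2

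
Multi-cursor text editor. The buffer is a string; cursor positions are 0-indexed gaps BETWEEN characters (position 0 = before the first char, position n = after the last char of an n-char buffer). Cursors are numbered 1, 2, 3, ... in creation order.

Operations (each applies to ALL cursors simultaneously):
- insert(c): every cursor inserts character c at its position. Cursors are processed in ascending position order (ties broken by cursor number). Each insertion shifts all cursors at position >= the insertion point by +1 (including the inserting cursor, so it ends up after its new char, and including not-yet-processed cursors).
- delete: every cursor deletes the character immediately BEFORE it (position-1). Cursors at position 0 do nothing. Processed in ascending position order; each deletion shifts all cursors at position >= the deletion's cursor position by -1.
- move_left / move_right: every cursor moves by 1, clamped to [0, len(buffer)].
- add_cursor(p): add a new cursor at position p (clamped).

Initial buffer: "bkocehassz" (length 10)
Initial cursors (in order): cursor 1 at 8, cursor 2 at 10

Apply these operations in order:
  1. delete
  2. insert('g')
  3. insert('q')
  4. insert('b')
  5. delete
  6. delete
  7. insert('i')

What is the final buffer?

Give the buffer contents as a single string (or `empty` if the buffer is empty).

After op 1 (delete): buffer="bkocehas" (len 8), cursors c1@7 c2@8, authorship ........
After op 2 (insert('g')): buffer="bkocehagsg" (len 10), cursors c1@8 c2@10, authorship .......1.2
After op 3 (insert('q')): buffer="bkocehagqsgq" (len 12), cursors c1@9 c2@12, authorship .......11.22
After op 4 (insert('b')): buffer="bkocehagqbsgqb" (len 14), cursors c1@10 c2@14, authorship .......111.222
After op 5 (delete): buffer="bkocehagqsgq" (len 12), cursors c1@9 c2@12, authorship .......11.22
After op 6 (delete): buffer="bkocehagsg" (len 10), cursors c1@8 c2@10, authorship .......1.2
After op 7 (insert('i')): buffer="bkocehagisgi" (len 12), cursors c1@9 c2@12, authorship .......11.22

Answer: bkocehagisgi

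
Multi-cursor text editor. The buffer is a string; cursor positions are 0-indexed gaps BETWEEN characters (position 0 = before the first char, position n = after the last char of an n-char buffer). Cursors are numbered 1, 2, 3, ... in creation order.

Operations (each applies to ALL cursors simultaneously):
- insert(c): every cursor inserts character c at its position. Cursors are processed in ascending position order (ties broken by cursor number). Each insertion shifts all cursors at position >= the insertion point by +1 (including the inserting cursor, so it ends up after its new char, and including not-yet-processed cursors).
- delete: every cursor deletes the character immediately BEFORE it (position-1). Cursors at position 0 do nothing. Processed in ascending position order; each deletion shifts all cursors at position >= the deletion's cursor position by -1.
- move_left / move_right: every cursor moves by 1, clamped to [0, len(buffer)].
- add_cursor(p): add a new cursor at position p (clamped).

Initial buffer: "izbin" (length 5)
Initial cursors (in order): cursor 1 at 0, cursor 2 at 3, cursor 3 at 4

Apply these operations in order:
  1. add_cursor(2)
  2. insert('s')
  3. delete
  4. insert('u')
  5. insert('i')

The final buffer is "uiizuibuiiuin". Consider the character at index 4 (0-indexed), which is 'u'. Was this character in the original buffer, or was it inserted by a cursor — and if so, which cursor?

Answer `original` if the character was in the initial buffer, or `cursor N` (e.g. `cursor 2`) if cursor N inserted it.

Answer: cursor 4

Derivation:
After op 1 (add_cursor(2)): buffer="izbin" (len 5), cursors c1@0 c4@2 c2@3 c3@4, authorship .....
After op 2 (insert('s')): buffer="sizsbsisn" (len 9), cursors c1@1 c4@4 c2@6 c3@8, authorship 1..4.2.3.
After op 3 (delete): buffer="izbin" (len 5), cursors c1@0 c4@2 c2@3 c3@4, authorship .....
After op 4 (insert('u')): buffer="uizubuiun" (len 9), cursors c1@1 c4@4 c2@6 c3@8, authorship 1..4.2.3.
After op 5 (insert('i')): buffer="uiizuibuiiuin" (len 13), cursors c1@2 c4@6 c2@9 c3@12, authorship 11..44.22.33.
Authorship (.=original, N=cursor N): 1 1 . . 4 4 . 2 2 . 3 3 .
Index 4: author = 4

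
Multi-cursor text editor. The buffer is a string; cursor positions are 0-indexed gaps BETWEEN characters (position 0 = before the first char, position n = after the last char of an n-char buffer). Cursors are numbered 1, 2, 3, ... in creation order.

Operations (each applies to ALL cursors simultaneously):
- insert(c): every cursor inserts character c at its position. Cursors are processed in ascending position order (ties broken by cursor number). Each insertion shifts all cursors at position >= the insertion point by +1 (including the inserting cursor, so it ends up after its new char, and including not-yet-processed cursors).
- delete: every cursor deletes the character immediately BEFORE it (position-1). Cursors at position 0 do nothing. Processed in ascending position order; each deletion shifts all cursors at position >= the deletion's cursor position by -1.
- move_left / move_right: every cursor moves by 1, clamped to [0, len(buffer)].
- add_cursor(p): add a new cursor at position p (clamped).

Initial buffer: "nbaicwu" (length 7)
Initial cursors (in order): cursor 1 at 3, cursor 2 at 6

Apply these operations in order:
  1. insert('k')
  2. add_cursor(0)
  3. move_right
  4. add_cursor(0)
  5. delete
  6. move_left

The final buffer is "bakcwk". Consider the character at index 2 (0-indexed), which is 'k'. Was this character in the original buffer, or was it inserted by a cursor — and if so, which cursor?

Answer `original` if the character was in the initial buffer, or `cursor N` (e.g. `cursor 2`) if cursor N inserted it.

After op 1 (insert('k')): buffer="nbakicwku" (len 9), cursors c1@4 c2@8, authorship ...1...2.
After op 2 (add_cursor(0)): buffer="nbakicwku" (len 9), cursors c3@0 c1@4 c2@8, authorship ...1...2.
After op 3 (move_right): buffer="nbakicwku" (len 9), cursors c3@1 c1@5 c2@9, authorship ...1...2.
After op 4 (add_cursor(0)): buffer="nbakicwku" (len 9), cursors c4@0 c3@1 c1@5 c2@9, authorship ...1...2.
After op 5 (delete): buffer="bakcwk" (len 6), cursors c3@0 c4@0 c1@3 c2@6, authorship ..1..2
After op 6 (move_left): buffer="bakcwk" (len 6), cursors c3@0 c4@0 c1@2 c2@5, authorship ..1..2
Authorship (.=original, N=cursor N): . . 1 . . 2
Index 2: author = 1

Answer: cursor 1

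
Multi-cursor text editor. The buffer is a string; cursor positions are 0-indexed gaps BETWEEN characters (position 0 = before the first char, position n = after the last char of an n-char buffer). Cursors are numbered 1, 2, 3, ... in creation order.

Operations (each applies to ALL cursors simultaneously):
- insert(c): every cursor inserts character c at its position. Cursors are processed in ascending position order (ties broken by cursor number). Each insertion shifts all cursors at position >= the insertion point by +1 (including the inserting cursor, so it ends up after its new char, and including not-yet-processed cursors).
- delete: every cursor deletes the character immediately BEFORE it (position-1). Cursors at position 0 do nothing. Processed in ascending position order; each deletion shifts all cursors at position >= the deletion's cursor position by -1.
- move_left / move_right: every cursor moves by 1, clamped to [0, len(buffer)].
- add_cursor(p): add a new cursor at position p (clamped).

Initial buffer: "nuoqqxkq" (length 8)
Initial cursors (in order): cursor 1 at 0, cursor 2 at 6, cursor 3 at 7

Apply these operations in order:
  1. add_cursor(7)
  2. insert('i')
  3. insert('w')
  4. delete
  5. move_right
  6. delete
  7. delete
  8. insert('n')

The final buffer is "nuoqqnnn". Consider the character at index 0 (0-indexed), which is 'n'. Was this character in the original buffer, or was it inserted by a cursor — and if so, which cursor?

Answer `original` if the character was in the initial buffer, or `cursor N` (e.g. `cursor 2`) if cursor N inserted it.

After op 1 (add_cursor(7)): buffer="nuoqqxkq" (len 8), cursors c1@0 c2@6 c3@7 c4@7, authorship ........
After op 2 (insert('i')): buffer="inuoqqxikiiq" (len 12), cursors c1@1 c2@8 c3@11 c4@11, authorship 1......2.34.
After op 3 (insert('w')): buffer="iwnuoqqxiwkiiwwq" (len 16), cursors c1@2 c2@10 c3@15 c4@15, authorship 11......22.3434.
After op 4 (delete): buffer="inuoqqxikiiq" (len 12), cursors c1@1 c2@8 c3@11 c4@11, authorship 1......2.34.
After op 5 (move_right): buffer="inuoqqxikiiq" (len 12), cursors c1@2 c2@9 c3@12 c4@12, authorship 1......2.34.
After op 6 (delete): buffer="iuoqqxii" (len 8), cursors c1@1 c2@7 c3@8 c4@8, authorship 1.....23
After op 7 (delete): buffer="uoqq" (len 4), cursors c1@0 c2@4 c3@4 c4@4, authorship ....
After op 8 (insert('n')): buffer="nuoqqnnn" (len 8), cursors c1@1 c2@8 c3@8 c4@8, authorship 1....234
Authorship (.=original, N=cursor N): 1 . . . . 2 3 4
Index 0: author = 1

Answer: cursor 1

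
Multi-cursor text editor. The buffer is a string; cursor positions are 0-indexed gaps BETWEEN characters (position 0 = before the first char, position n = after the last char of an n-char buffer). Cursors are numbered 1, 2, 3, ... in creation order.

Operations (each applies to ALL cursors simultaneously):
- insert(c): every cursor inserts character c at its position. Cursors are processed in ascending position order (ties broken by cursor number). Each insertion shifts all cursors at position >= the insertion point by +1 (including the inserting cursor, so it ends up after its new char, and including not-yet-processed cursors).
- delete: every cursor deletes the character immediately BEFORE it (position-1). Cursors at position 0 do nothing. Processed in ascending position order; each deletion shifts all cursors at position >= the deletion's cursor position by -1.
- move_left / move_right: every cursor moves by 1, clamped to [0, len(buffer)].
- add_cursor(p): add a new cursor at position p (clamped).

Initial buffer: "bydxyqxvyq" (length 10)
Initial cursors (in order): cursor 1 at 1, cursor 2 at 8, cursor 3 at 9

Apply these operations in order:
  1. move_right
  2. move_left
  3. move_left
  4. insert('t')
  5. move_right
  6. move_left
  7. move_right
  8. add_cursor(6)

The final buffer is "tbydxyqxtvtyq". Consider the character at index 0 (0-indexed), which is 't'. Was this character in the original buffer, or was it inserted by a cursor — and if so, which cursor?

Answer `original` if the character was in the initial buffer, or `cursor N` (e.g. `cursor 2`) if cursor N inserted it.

After op 1 (move_right): buffer="bydxyqxvyq" (len 10), cursors c1@2 c2@9 c3@10, authorship ..........
After op 2 (move_left): buffer="bydxyqxvyq" (len 10), cursors c1@1 c2@8 c3@9, authorship ..........
After op 3 (move_left): buffer="bydxyqxvyq" (len 10), cursors c1@0 c2@7 c3@8, authorship ..........
After op 4 (insert('t')): buffer="tbydxyqxtvtyq" (len 13), cursors c1@1 c2@9 c3@11, authorship 1.......2.3..
After op 5 (move_right): buffer="tbydxyqxtvtyq" (len 13), cursors c1@2 c2@10 c3@12, authorship 1.......2.3..
After op 6 (move_left): buffer="tbydxyqxtvtyq" (len 13), cursors c1@1 c2@9 c3@11, authorship 1.......2.3..
After op 7 (move_right): buffer="tbydxyqxtvtyq" (len 13), cursors c1@2 c2@10 c3@12, authorship 1.......2.3..
After op 8 (add_cursor(6)): buffer="tbydxyqxtvtyq" (len 13), cursors c1@2 c4@6 c2@10 c3@12, authorship 1.......2.3..
Authorship (.=original, N=cursor N): 1 . . . . . . . 2 . 3 . .
Index 0: author = 1

Answer: cursor 1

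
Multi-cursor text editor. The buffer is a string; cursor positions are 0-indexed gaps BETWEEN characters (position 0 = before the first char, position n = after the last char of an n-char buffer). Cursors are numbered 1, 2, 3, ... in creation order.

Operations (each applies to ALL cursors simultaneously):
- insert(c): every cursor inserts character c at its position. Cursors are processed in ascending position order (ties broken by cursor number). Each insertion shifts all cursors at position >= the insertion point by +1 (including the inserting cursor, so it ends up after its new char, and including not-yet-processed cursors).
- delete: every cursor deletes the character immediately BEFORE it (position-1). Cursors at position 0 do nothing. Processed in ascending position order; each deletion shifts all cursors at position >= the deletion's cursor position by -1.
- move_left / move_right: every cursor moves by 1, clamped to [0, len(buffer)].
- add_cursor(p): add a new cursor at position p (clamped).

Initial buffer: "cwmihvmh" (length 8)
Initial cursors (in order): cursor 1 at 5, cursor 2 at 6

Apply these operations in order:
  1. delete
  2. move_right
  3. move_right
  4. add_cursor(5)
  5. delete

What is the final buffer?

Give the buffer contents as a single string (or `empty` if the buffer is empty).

After op 1 (delete): buffer="cwmimh" (len 6), cursors c1@4 c2@4, authorship ......
After op 2 (move_right): buffer="cwmimh" (len 6), cursors c1@5 c2@5, authorship ......
After op 3 (move_right): buffer="cwmimh" (len 6), cursors c1@6 c2@6, authorship ......
After op 4 (add_cursor(5)): buffer="cwmimh" (len 6), cursors c3@5 c1@6 c2@6, authorship ......
After op 5 (delete): buffer="cwm" (len 3), cursors c1@3 c2@3 c3@3, authorship ...

Answer: cwm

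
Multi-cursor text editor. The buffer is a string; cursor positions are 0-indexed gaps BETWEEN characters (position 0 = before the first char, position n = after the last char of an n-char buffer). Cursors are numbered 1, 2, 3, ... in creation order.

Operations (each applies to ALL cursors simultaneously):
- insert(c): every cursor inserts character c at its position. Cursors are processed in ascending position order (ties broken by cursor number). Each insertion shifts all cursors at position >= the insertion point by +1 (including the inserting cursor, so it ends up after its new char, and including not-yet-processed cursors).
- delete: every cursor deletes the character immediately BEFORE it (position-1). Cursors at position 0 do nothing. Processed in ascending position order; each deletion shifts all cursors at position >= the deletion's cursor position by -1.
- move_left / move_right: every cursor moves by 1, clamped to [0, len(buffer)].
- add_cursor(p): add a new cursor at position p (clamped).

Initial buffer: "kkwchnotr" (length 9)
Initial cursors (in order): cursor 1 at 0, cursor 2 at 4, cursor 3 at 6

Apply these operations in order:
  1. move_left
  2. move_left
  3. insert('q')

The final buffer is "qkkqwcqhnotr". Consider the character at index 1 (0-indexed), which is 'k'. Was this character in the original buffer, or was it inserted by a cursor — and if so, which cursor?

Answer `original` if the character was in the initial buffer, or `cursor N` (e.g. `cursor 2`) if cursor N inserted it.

Answer: original

Derivation:
After op 1 (move_left): buffer="kkwchnotr" (len 9), cursors c1@0 c2@3 c3@5, authorship .........
After op 2 (move_left): buffer="kkwchnotr" (len 9), cursors c1@0 c2@2 c3@4, authorship .........
After op 3 (insert('q')): buffer="qkkqwcqhnotr" (len 12), cursors c1@1 c2@4 c3@7, authorship 1..2..3.....
Authorship (.=original, N=cursor N): 1 . . 2 . . 3 . . . . .
Index 1: author = original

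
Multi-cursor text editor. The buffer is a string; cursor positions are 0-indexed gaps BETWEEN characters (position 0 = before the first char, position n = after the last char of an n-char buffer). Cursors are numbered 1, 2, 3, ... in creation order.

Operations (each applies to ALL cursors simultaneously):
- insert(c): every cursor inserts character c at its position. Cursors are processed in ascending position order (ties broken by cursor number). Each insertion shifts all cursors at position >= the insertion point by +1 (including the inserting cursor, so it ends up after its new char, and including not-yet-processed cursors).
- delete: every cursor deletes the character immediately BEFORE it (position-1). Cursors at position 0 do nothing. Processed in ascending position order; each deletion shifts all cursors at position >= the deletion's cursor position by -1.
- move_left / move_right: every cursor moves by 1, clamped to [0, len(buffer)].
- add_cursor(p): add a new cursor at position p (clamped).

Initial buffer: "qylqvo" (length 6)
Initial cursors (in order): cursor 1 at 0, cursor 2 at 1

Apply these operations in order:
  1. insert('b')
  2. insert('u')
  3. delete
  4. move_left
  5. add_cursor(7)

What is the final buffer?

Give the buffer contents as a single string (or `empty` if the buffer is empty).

After op 1 (insert('b')): buffer="bqbylqvo" (len 8), cursors c1@1 c2@3, authorship 1.2.....
After op 2 (insert('u')): buffer="buqbuylqvo" (len 10), cursors c1@2 c2@5, authorship 11.22.....
After op 3 (delete): buffer="bqbylqvo" (len 8), cursors c1@1 c2@3, authorship 1.2.....
After op 4 (move_left): buffer="bqbylqvo" (len 8), cursors c1@0 c2@2, authorship 1.2.....
After op 5 (add_cursor(7)): buffer="bqbylqvo" (len 8), cursors c1@0 c2@2 c3@7, authorship 1.2.....

Answer: bqbylqvo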